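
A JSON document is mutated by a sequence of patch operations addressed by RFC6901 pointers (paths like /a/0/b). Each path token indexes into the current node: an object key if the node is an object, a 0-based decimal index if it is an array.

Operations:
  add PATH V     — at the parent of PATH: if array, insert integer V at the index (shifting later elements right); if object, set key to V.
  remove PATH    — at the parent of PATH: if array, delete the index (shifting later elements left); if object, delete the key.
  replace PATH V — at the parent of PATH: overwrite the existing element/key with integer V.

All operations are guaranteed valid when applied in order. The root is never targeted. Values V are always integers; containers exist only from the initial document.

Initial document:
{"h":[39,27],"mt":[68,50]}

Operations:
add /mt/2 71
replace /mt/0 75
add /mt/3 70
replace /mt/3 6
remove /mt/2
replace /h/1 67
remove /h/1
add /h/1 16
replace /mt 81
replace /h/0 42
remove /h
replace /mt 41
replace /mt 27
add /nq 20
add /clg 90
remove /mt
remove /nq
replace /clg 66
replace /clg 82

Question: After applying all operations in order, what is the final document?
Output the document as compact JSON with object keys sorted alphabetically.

After op 1 (add /mt/2 71): {"h":[39,27],"mt":[68,50,71]}
After op 2 (replace /mt/0 75): {"h":[39,27],"mt":[75,50,71]}
After op 3 (add /mt/3 70): {"h":[39,27],"mt":[75,50,71,70]}
After op 4 (replace /mt/3 6): {"h":[39,27],"mt":[75,50,71,6]}
After op 5 (remove /mt/2): {"h":[39,27],"mt":[75,50,6]}
After op 6 (replace /h/1 67): {"h":[39,67],"mt":[75,50,6]}
After op 7 (remove /h/1): {"h":[39],"mt":[75,50,6]}
After op 8 (add /h/1 16): {"h":[39,16],"mt":[75,50,6]}
After op 9 (replace /mt 81): {"h":[39,16],"mt":81}
After op 10 (replace /h/0 42): {"h":[42,16],"mt":81}
After op 11 (remove /h): {"mt":81}
After op 12 (replace /mt 41): {"mt":41}
After op 13 (replace /mt 27): {"mt":27}
After op 14 (add /nq 20): {"mt":27,"nq":20}
After op 15 (add /clg 90): {"clg":90,"mt":27,"nq":20}
After op 16 (remove /mt): {"clg":90,"nq":20}
After op 17 (remove /nq): {"clg":90}
After op 18 (replace /clg 66): {"clg":66}
After op 19 (replace /clg 82): {"clg":82}

Answer: {"clg":82}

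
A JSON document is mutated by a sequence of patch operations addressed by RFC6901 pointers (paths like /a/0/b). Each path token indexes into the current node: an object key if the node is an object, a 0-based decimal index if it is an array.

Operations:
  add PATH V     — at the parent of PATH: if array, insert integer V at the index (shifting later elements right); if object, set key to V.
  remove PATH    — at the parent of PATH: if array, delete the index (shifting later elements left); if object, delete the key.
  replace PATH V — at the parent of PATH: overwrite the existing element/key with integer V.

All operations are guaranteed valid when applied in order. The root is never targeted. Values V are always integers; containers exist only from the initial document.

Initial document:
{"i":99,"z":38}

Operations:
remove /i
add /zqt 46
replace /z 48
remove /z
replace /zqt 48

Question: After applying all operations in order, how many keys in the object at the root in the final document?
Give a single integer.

After op 1 (remove /i): {"z":38}
After op 2 (add /zqt 46): {"z":38,"zqt":46}
After op 3 (replace /z 48): {"z":48,"zqt":46}
After op 4 (remove /z): {"zqt":46}
After op 5 (replace /zqt 48): {"zqt":48}
Size at the root: 1

Answer: 1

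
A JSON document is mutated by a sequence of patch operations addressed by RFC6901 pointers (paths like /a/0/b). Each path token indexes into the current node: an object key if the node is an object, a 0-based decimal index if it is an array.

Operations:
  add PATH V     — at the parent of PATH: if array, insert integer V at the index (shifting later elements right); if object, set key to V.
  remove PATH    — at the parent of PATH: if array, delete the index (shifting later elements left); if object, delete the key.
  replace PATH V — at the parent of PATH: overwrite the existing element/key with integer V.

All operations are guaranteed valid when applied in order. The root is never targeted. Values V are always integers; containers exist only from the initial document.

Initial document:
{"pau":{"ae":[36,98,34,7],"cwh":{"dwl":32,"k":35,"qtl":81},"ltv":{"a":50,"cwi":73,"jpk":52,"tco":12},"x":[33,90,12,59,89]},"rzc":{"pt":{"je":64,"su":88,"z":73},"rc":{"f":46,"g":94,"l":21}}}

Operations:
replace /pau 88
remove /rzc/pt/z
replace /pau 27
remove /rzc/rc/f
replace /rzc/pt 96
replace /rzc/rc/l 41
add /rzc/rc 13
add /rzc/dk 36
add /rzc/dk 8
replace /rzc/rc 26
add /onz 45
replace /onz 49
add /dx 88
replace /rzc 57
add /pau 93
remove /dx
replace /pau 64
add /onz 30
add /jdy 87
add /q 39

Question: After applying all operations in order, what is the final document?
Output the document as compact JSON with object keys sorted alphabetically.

Answer: {"jdy":87,"onz":30,"pau":64,"q":39,"rzc":57}

Derivation:
After op 1 (replace /pau 88): {"pau":88,"rzc":{"pt":{"je":64,"su":88,"z":73},"rc":{"f":46,"g":94,"l":21}}}
After op 2 (remove /rzc/pt/z): {"pau":88,"rzc":{"pt":{"je":64,"su":88},"rc":{"f":46,"g":94,"l":21}}}
After op 3 (replace /pau 27): {"pau":27,"rzc":{"pt":{"je":64,"su":88},"rc":{"f":46,"g":94,"l":21}}}
After op 4 (remove /rzc/rc/f): {"pau":27,"rzc":{"pt":{"je":64,"su":88},"rc":{"g":94,"l":21}}}
After op 5 (replace /rzc/pt 96): {"pau":27,"rzc":{"pt":96,"rc":{"g":94,"l":21}}}
After op 6 (replace /rzc/rc/l 41): {"pau":27,"rzc":{"pt":96,"rc":{"g":94,"l":41}}}
After op 7 (add /rzc/rc 13): {"pau":27,"rzc":{"pt":96,"rc":13}}
After op 8 (add /rzc/dk 36): {"pau":27,"rzc":{"dk":36,"pt":96,"rc":13}}
After op 9 (add /rzc/dk 8): {"pau":27,"rzc":{"dk":8,"pt":96,"rc":13}}
After op 10 (replace /rzc/rc 26): {"pau":27,"rzc":{"dk":8,"pt":96,"rc":26}}
After op 11 (add /onz 45): {"onz":45,"pau":27,"rzc":{"dk":8,"pt":96,"rc":26}}
After op 12 (replace /onz 49): {"onz":49,"pau":27,"rzc":{"dk":8,"pt":96,"rc":26}}
After op 13 (add /dx 88): {"dx":88,"onz":49,"pau":27,"rzc":{"dk":8,"pt":96,"rc":26}}
After op 14 (replace /rzc 57): {"dx":88,"onz":49,"pau":27,"rzc":57}
After op 15 (add /pau 93): {"dx":88,"onz":49,"pau":93,"rzc":57}
After op 16 (remove /dx): {"onz":49,"pau":93,"rzc":57}
After op 17 (replace /pau 64): {"onz":49,"pau":64,"rzc":57}
After op 18 (add /onz 30): {"onz":30,"pau":64,"rzc":57}
After op 19 (add /jdy 87): {"jdy":87,"onz":30,"pau":64,"rzc":57}
After op 20 (add /q 39): {"jdy":87,"onz":30,"pau":64,"q":39,"rzc":57}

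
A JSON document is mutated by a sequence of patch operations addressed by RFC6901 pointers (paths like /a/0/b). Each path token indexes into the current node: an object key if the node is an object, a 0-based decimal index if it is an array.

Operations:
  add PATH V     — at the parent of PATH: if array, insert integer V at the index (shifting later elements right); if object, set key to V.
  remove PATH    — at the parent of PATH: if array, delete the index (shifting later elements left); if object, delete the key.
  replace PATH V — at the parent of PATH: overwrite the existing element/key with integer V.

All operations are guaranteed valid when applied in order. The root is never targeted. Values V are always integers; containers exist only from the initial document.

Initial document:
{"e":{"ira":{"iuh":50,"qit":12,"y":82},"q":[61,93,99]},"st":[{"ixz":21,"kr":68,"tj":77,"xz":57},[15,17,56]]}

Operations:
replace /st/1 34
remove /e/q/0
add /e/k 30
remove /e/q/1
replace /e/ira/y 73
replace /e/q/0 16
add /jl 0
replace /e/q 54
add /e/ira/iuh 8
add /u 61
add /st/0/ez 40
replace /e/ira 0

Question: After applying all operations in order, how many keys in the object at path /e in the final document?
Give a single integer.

After op 1 (replace /st/1 34): {"e":{"ira":{"iuh":50,"qit":12,"y":82},"q":[61,93,99]},"st":[{"ixz":21,"kr":68,"tj":77,"xz":57},34]}
After op 2 (remove /e/q/0): {"e":{"ira":{"iuh":50,"qit":12,"y":82},"q":[93,99]},"st":[{"ixz":21,"kr":68,"tj":77,"xz":57},34]}
After op 3 (add /e/k 30): {"e":{"ira":{"iuh":50,"qit":12,"y":82},"k":30,"q":[93,99]},"st":[{"ixz":21,"kr":68,"tj":77,"xz":57},34]}
After op 4 (remove /e/q/1): {"e":{"ira":{"iuh":50,"qit":12,"y":82},"k":30,"q":[93]},"st":[{"ixz":21,"kr":68,"tj":77,"xz":57},34]}
After op 5 (replace /e/ira/y 73): {"e":{"ira":{"iuh":50,"qit":12,"y":73},"k":30,"q":[93]},"st":[{"ixz":21,"kr":68,"tj":77,"xz":57},34]}
After op 6 (replace /e/q/0 16): {"e":{"ira":{"iuh":50,"qit":12,"y":73},"k":30,"q":[16]},"st":[{"ixz":21,"kr":68,"tj":77,"xz":57},34]}
After op 7 (add /jl 0): {"e":{"ira":{"iuh":50,"qit":12,"y":73},"k":30,"q":[16]},"jl":0,"st":[{"ixz":21,"kr":68,"tj":77,"xz":57},34]}
After op 8 (replace /e/q 54): {"e":{"ira":{"iuh":50,"qit":12,"y":73},"k":30,"q":54},"jl":0,"st":[{"ixz":21,"kr":68,"tj":77,"xz":57},34]}
After op 9 (add /e/ira/iuh 8): {"e":{"ira":{"iuh":8,"qit":12,"y":73},"k":30,"q":54},"jl":0,"st":[{"ixz":21,"kr":68,"tj":77,"xz":57},34]}
After op 10 (add /u 61): {"e":{"ira":{"iuh":8,"qit":12,"y":73},"k":30,"q":54},"jl":0,"st":[{"ixz":21,"kr":68,"tj":77,"xz":57},34],"u":61}
After op 11 (add /st/0/ez 40): {"e":{"ira":{"iuh":8,"qit":12,"y":73},"k":30,"q":54},"jl":0,"st":[{"ez":40,"ixz":21,"kr":68,"tj":77,"xz":57},34],"u":61}
After op 12 (replace /e/ira 0): {"e":{"ira":0,"k":30,"q":54},"jl":0,"st":[{"ez":40,"ixz":21,"kr":68,"tj":77,"xz":57},34],"u":61}
Size at path /e: 3

Answer: 3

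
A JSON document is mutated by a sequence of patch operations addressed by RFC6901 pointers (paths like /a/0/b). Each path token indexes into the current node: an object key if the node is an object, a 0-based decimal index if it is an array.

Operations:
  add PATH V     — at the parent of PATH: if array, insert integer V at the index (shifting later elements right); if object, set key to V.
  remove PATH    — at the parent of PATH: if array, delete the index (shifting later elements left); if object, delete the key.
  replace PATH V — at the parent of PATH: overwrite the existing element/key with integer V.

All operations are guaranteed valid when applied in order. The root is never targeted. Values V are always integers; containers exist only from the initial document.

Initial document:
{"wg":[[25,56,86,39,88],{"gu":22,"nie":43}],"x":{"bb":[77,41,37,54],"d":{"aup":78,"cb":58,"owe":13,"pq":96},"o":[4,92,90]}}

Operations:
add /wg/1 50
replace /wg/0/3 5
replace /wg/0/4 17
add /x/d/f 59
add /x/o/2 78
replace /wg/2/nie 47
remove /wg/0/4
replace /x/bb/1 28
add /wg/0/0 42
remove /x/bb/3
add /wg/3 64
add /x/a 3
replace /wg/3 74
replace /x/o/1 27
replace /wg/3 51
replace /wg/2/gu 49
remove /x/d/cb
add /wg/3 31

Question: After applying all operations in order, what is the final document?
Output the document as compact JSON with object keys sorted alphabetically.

Answer: {"wg":[[42,25,56,86,5],50,{"gu":49,"nie":47},31,51],"x":{"a":3,"bb":[77,28,37],"d":{"aup":78,"f":59,"owe":13,"pq":96},"o":[4,27,78,90]}}

Derivation:
After op 1 (add /wg/1 50): {"wg":[[25,56,86,39,88],50,{"gu":22,"nie":43}],"x":{"bb":[77,41,37,54],"d":{"aup":78,"cb":58,"owe":13,"pq":96},"o":[4,92,90]}}
After op 2 (replace /wg/0/3 5): {"wg":[[25,56,86,5,88],50,{"gu":22,"nie":43}],"x":{"bb":[77,41,37,54],"d":{"aup":78,"cb":58,"owe":13,"pq":96},"o":[4,92,90]}}
After op 3 (replace /wg/0/4 17): {"wg":[[25,56,86,5,17],50,{"gu":22,"nie":43}],"x":{"bb":[77,41,37,54],"d":{"aup":78,"cb":58,"owe":13,"pq":96},"o":[4,92,90]}}
After op 4 (add /x/d/f 59): {"wg":[[25,56,86,5,17],50,{"gu":22,"nie":43}],"x":{"bb":[77,41,37,54],"d":{"aup":78,"cb":58,"f":59,"owe":13,"pq":96},"o":[4,92,90]}}
After op 5 (add /x/o/2 78): {"wg":[[25,56,86,5,17],50,{"gu":22,"nie":43}],"x":{"bb":[77,41,37,54],"d":{"aup":78,"cb":58,"f":59,"owe":13,"pq":96},"o":[4,92,78,90]}}
After op 6 (replace /wg/2/nie 47): {"wg":[[25,56,86,5,17],50,{"gu":22,"nie":47}],"x":{"bb":[77,41,37,54],"d":{"aup":78,"cb":58,"f":59,"owe":13,"pq":96},"o":[4,92,78,90]}}
After op 7 (remove /wg/0/4): {"wg":[[25,56,86,5],50,{"gu":22,"nie":47}],"x":{"bb":[77,41,37,54],"d":{"aup":78,"cb":58,"f":59,"owe":13,"pq":96},"o":[4,92,78,90]}}
After op 8 (replace /x/bb/1 28): {"wg":[[25,56,86,5],50,{"gu":22,"nie":47}],"x":{"bb":[77,28,37,54],"d":{"aup":78,"cb":58,"f":59,"owe":13,"pq":96},"o":[4,92,78,90]}}
After op 9 (add /wg/0/0 42): {"wg":[[42,25,56,86,5],50,{"gu":22,"nie":47}],"x":{"bb":[77,28,37,54],"d":{"aup":78,"cb":58,"f":59,"owe":13,"pq":96},"o":[4,92,78,90]}}
After op 10 (remove /x/bb/3): {"wg":[[42,25,56,86,5],50,{"gu":22,"nie":47}],"x":{"bb":[77,28,37],"d":{"aup":78,"cb":58,"f":59,"owe":13,"pq":96},"o":[4,92,78,90]}}
After op 11 (add /wg/3 64): {"wg":[[42,25,56,86,5],50,{"gu":22,"nie":47},64],"x":{"bb":[77,28,37],"d":{"aup":78,"cb":58,"f":59,"owe":13,"pq":96},"o":[4,92,78,90]}}
After op 12 (add /x/a 3): {"wg":[[42,25,56,86,5],50,{"gu":22,"nie":47},64],"x":{"a":3,"bb":[77,28,37],"d":{"aup":78,"cb":58,"f":59,"owe":13,"pq":96},"o":[4,92,78,90]}}
After op 13 (replace /wg/3 74): {"wg":[[42,25,56,86,5],50,{"gu":22,"nie":47},74],"x":{"a":3,"bb":[77,28,37],"d":{"aup":78,"cb":58,"f":59,"owe":13,"pq":96},"o":[4,92,78,90]}}
After op 14 (replace /x/o/1 27): {"wg":[[42,25,56,86,5],50,{"gu":22,"nie":47},74],"x":{"a":3,"bb":[77,28,37],"d":{"aup":78,"cb":58,"f":59,"owe":13,"pq":96},"o":[4,27,78,90]}}
After op 15 (replace /wg/3 51): {"wg":[[42,25,56,86,5],50,{"gu":22,"nie":47},51],"x":{"a":3,"bb":[77,28,37],"d":{"aup":78,"cb":58,"f":59,"owe":13,"pq":96},"o":[4,27,78,90]}}
After op 16 (replace /wg/2/gu 49): {"wg":[[42,25,56,86,5],50,{"gu":49,"nie":47},51],"x":{"a":3,"bb":[77,28,37],"d":{"aup":78,"cb":58,"f":59,"owe":13,"pq":96},"o":[4,27,78,90]}}
After op 17 (remove /x/d/cb): {"wg":[[42,25,56,86,5],50,{"gu":49,"nie":47},51],"x":{"a":3,"bb":[77,28,37],"d":{"aup":78,"f":59,"owe":13,"pq":96},"o":[4,27,78,90]}}
After op 18 (add /wg/3 31): {"wg":[[42,25,56,86,5],50,{"gu":49,"nie":47},31,51],"x":{"a":3,"bb":[77,28,37],"d":{"aup":78,"f":59,"owe":13,"pq":96},"o":[4,27,78,90]}}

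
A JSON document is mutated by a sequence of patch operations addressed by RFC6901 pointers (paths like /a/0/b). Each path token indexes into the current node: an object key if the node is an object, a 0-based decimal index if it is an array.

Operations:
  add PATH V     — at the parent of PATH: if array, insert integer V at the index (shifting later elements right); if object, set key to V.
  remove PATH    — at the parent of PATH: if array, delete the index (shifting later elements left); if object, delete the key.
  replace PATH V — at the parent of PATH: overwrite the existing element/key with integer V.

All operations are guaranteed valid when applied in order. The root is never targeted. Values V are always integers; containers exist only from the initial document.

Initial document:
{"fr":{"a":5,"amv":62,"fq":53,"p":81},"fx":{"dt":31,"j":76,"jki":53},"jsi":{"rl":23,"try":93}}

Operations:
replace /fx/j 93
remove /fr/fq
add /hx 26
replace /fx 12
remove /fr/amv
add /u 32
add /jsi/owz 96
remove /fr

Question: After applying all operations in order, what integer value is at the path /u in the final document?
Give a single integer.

Answer: 32

Derivation:
After op 1 (replace /fx/j 93): {"fr":{"a":5,"amv":62,"fq":53,"p":81},"fx":{"dt":31,"j":93,"jki":53},"jsi":{"rl":23,"try":93}}
After op 2 (remove /fr/fq): {"fr":{"a":5,"amv":62,"p":81},"fx":{"dt":31,"j":93,"jki":53},"jsi":{"rl":23,"try":93}}
After op 3 (add /hx 26): {"fr":{"a":5,"amv":62,"p":81},"fx":{"dt":31,"j":93,"jki":53},"hx":26,"jsi":{"rl":23,"try":93}}
After op 4 (replace /fx 12): {"fr":{"a":5,"amv":62,"p":81},"fx":12,"hx":26,"jsi":{"rl":23,"try":93}}
After op 5 (remove /fr/amv): {"fr":{"a":5,"p":81},"fx":12,"hx":26,"jsi":{"rl":23,"try":93}}
After op 6 (add /u 32): {"fr":{"a":5,"p":81},"fx":12,"hx":26,"jsi":{"rl":23,"try":93},"u":32}
After op 7 (add /jsi/owz 96): {"fr":{"a":5,"p":81},"fx":12,"hx":26,"jsi":{"owz":96,"rl":23,"try":93},"u":32}
After op 8 (remove /fr): {"fx":12,"hx":26,"jsi":{"owz":96,"rl":23,"try":93},"u":32}
Value at /u: 32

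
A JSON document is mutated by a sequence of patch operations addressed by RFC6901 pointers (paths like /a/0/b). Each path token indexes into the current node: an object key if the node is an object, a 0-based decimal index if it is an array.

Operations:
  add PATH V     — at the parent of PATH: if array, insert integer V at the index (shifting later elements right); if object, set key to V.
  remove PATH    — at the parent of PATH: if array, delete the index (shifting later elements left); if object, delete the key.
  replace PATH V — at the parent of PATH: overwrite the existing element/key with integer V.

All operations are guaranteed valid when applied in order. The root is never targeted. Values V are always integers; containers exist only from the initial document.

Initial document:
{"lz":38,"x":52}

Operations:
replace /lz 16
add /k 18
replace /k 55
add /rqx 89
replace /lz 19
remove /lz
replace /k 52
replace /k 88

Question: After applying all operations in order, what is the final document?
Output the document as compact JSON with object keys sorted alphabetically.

Answer: {"k":88,"rqx":89,"x":52}

Derivation:
After op 1 (replace /lz 16): {"lz":16,"x":52}
After op 2 (add /k 18): {"k":18,"lz":16,"x":52}
After op 3 (replace /k 55): {"k":55,"lz":16,"x":52}
After op 4 (add /rqx 89): {"k":55,"lz":16,"rqx":89,"x":52}
After op 5 (replace /lz 19): {"k":55,"lz":19,"rqx":89,"x":52}
After op 6 (remove /lz): {"k":55,"rqx":89,"x":52}
After op 7 (replace /k 52): {"k":52,"rqx":89,"x":52}
After op 8 (replace /k 88): {"k":88,"rqx":89,"x":52}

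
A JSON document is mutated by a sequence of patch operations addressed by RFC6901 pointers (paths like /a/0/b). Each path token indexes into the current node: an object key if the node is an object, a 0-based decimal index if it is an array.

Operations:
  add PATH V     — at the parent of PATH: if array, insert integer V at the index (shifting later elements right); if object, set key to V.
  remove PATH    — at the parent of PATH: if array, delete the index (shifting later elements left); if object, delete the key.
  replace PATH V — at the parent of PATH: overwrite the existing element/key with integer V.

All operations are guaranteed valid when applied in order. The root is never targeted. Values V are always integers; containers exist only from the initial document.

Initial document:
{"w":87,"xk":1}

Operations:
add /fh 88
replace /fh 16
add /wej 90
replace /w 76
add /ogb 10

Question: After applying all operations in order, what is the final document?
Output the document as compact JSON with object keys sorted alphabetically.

After op 1 (add /fh 88): {"fh":88,"w":87,"xk":1}
After op 2 (replace /fh 16): {"fh":16,"w":87,"xk":1}
After op 3 (add /wej 90): {"fh":16,"w":87,"wej":90,"xk":1}
After op 4 (replace /w 76): {"fh":16,"w":76,"wej":90,"xk":1}
After op 5 (add /ogb 10): {"fh":16,"ogb":10,"w":76,"wej":90,"xk":1}

Answer: {"fh":16,"ogb":10,"w":76,"wej":90,"xk":1}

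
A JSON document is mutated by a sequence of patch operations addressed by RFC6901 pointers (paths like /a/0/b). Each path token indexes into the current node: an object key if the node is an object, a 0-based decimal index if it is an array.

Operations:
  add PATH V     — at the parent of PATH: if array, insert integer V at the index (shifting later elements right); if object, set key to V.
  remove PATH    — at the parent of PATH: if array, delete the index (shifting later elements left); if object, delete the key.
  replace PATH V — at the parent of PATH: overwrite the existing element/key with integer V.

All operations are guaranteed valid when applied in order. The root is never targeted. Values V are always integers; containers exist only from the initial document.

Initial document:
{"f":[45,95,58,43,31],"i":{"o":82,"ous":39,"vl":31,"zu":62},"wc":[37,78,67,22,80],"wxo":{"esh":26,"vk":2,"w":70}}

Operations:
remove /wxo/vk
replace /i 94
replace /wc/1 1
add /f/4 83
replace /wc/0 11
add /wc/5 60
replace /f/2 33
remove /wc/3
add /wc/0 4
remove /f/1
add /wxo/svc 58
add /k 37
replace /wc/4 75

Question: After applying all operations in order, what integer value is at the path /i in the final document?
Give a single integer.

After op 1 (remove /wxo/vk): {"f":[45,95,58,43,31],"i":{"o":82,"ous":39,"vl":31,"zu":62},"wc":[37,78,67,22,80],"wxo":{"esh":26,"w":70}}
After op 2 (replace /i 94): {"f":[45,95,58,43,31],"i":94,"wc":[37,78,67,22,80],"wxo":{"esh":26,"w":70}}
After op 3 (replace /wc/1 1): {"f":[45,95,58,43,31],"i":94,"wc":[37,1,67,22,80],"wxo":{"esh":26,"w":70}}
After op 4 (add /f/4 83): {"f":[45,95,58,43,83,31],"i":94,"wc":[37,1,67,22,80],"wxo":{"esh":26,"w":70}}
After op 5 (replace /wc/0 11): {"f":[45,95,58,43,83,31],"i":94,"wc":[11,1,67,22,80],"wxo":{"esh":26,"w":70}}
After op 6 (add /wc/5 60): {"f":[45,95,58,43,83,31],"i":94,"wc":[11,1,67,22,80,60],"wxo":{"esh":26,"w":70}}
After op 7 (replace /f/2 33): {"f":[45,95,33,43,83,31],"i":94,"wc":[11,1,67,22,80,60],"wxo":{"esh":26,"w":70}}
After op 8 (remove /wc/3): {"f":[45,95,33,43,83,31],"i":94,"wc":[11,1,67,80,60],"wxo":{"esh":26,"w":70}}
After op 9 (add /wc/0 4): {"f":[45,95,33,43,83,31],"i":94,"wc":[4,11,1,67,80,60],"wxo":{"esh":26,"w":70}}
After op 10 (remove /f/1): {"f":[45,33,43,83,31],"i":94,"wc":[4,11,1,67,80,60],"wxo":{"esh":26,"w":70}}
After op 11 (add /wxo/svc 58): {"f":[45,33,43,83,31],"i":94,"wc":[4,11,1,67,80,60],"wxo":{"esh":26,"svc":58,"w":70}}
After op 12 (add /k 37): {"f":[45,33,43,83,31],"i":94,"k":37,"wc":[4,11,1,67,80,60],"wxo":{"esh":26,"svc":58,"w":70}}
After op 13 (replace /wc/4 75): {"f":[45,33,43,83,31],"i":94,"k":37,"wc":[4,11,1,67,75,60],"wxo":{"esh":26,"svc":58,"w":70}}
Value at /i: 94

Answer: 94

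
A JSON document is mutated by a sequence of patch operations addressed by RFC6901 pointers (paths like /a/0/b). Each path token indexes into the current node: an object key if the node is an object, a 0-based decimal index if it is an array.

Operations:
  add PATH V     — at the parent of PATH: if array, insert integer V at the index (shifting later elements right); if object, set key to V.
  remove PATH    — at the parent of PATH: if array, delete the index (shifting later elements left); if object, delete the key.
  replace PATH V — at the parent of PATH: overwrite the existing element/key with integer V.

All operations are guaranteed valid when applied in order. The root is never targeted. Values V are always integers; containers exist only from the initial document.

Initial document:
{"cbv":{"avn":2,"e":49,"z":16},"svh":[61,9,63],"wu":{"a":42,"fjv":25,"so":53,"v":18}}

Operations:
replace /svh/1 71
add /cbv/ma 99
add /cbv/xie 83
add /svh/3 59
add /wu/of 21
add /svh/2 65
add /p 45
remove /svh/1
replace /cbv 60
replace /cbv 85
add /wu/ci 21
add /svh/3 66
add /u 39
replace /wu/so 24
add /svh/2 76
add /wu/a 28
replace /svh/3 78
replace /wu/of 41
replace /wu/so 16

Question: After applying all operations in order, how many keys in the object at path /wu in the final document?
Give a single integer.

After op 1 (replace /svh/1 71): {"cbv":{"avn":2,"e":49,"z":16},"svh":[61,71,63],"wu":{"a":42,"fjv":25,"so":53,"v":18}}
After op 2 (add /cbv/ma 99): {"cbv":{"avn":2,"e":49,"ma":99,"z":16},"svh":[61,71,63],"wu":{"a":42,"fjv":25,"so":53,"v":18}}
After op 3 (add /cbv/xie 83): {"cbv":{"avn":2,"e":49,"ma":99,"xie":83,"z":16},"svh":[61,71,63],"wu":{"a":42,"fjv":25,"so":53,"v":18}}
After op 4 (add /svh/3 59): {"cbv":{"avn":2,"e":49,"ma":99,"xie":83,"z":16},"svh":[61,71,63,59],"wu":{"a":42,"fjv":25,"so":53,"v":18}}
After op 5 (add /wu/of 21): {"cbv":{"avn":2,"e":49,"ma":99,"xie":83,"z":16},"svh":[61,71,63,59],"wu":{"a":42,"fjv":25,"of":21,"so":53,"v":18}}
After op 6 (add /svh/2 65): {"cbv":{"avn":2,"e":49,"ma":99,"xie":83,"z":16},"svh":[61,71,65,63,59],"wu":{"a":42,"fjv":25,"of":21,"so":53,"v":18}}
After op 7 (add /p 45): {"cbv":{"avn":2,"e":49,"ma":99,"xie":83,"z":16},"p":45,"svh":[61,71,65,63,59],"wu":{"a":42,"fjv":25,"of":21,"so":53,"v":18}}
After op 8 (remove /svh/1): {"cbv":{"avn":2,"e":49,"ma":99,"xie":83,"z":16},"p":45,"svh":[61,65,63,59],"wu":{"a":42,"fjv":25,"of":21,"so":53,"v":18}}
After op 9 (replace /cbv 60): {"cbv":60,"p":45,"svh":[61,65,63,59],"wu":{"a":42,"fjv":25,"of":21,"so":53,"v":18}}
After op 10 (replace /cbv 85): {"cbv":85,"p":45,"svh":[61,65,63,59],"wu":{"a":42,"fjv":25,"of":21,"so":53,"v":18}}
After op 11 (add /wu/ci 21): {"cbv":85,"p":45,"svh":[61,65,63,59],"wu":{"a":42,"ci":21,"fjv":25,"of":21,"so":53,"v":18}}
After op 12 (add /svh/3 66): {"cbv":85,"p":45,"svh":[61,65,63,66,59],"wu":{"a":42,"ci":21,"fjv":25,"of":21,"so":53,"v":18}}
After op 13 (add /u 39): {"cbv":85,"p":45,"svh":[61,65,63,66,59],"u":39,"wu":{"a":42,"ci":21,"fjv":25,"of":21,"so":53,"v":18}}
After op 14 (replace /wu/so 24): {"cbv":85,"p":45,"svh":[61,65,63,66,59],"u":39,"wu":{"a":42,"ci":21,"fjv":25,"of":21,"so":24,"v":18}}
After op 15 (add /svh/2 76): {"cbv":85,"p":45,"svh":[61,65,76,63,66,59],"u":39,"wu":{"a":42,"ci":21,"fjv":25,"of":21,"so":24,"v":18}}
After op 16 (add /wu/a 28): {"cbv":85,"p":45,"svh":[61,65,76,63,66,59],"u":39,"wu":{"a":28,"ci":21,"fjv":25,"of":21,"so":24,"v":18}}
After op 17 (replace /svh/3 78): {"cbv":85,"p":45,"svh":[61,65,76,78,66,59],"u":39,"wu":{"a":28,"ci":21,"fjv":25,"of":21,"so":24,"v":18}}
After op 18 (replace /wu/of 41): {"cbv":85,"p":45,"svh":[61,65,76,78,66,59],"u":39,"wu":{"a":28,"ci":21,"fjv":25,"of":41,"so":24,"v":18}}
After op 19 (replace /wu/so 16): {"cbv":85,"p":45,"svh":[61,65,76,78,66,59],"u":39,"wu":{"a":28,"ci":21,"fjv":25,"of":41,"so":16,"v":18}}
Size at path /wu: 6

Answer: 6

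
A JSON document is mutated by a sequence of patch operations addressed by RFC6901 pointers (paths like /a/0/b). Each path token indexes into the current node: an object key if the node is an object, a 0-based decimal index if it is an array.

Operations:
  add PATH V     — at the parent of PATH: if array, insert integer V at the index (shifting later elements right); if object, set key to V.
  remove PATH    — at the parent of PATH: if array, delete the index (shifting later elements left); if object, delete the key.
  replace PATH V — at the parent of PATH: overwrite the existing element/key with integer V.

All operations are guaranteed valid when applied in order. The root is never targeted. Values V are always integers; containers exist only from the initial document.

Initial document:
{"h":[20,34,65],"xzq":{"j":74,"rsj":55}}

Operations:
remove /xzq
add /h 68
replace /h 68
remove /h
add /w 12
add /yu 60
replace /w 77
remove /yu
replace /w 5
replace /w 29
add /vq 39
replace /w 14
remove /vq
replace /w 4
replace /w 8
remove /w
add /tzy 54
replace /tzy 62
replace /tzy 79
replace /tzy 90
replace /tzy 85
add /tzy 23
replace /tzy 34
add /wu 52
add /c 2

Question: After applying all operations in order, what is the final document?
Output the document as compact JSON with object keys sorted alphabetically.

Answer: {"c":2,"tzy":34,"wu":52}

Derivation:
After op 1 (remove /xzq): {"h":[20,34,65]}
After op 2 (add /h 68): {"h":68}
After op 3 (replace /h 68): {"h":68}
After op 4 (remove /h): {}
After op 5 (add /w 12): {"w":12}
After op 6 (add /yu 60): {"w":12,"yu":60}
After op 7 (replace /w 77): {"w":77,"yu":60}
After op 8 (remove /yu): {"w":77}
After op 9 (replace /w 5): {"w":5}
After op 10 (replace /w 29): {"w":29}
After op 11 (add /vq 39): {"vq":39,"w":29}
After op 12 (replace /w 14): {"vq":39,"w":14}
After op 13 (remove /vq): {"w":14}
After op 14 (replace /w 4): {"w":4}
After op 15 (replace /w 8): {"w":8}
After op 16 (remove /w): {}
After op 17 (add /tzy 54): {"tzy":54}
After op 18 (replace /tzy 62): {"tzy":62}
After op 19 (replace /tzy 79): {"tzy":79}
After op 20 (replace /tzy 90): {"tzy":90}
After op 21 (replace /tzy 85): {"tzy":85}
After op 22 (add /tzy 23): {"tzy":23}
After op 23 (replace /tzy 34): {"tzy":34}
After op 24 (add /wu 52): {"tzy":34,"wu":52}
After op 25 (add /c 2): {"c":2,"tzy":34,"wu":52}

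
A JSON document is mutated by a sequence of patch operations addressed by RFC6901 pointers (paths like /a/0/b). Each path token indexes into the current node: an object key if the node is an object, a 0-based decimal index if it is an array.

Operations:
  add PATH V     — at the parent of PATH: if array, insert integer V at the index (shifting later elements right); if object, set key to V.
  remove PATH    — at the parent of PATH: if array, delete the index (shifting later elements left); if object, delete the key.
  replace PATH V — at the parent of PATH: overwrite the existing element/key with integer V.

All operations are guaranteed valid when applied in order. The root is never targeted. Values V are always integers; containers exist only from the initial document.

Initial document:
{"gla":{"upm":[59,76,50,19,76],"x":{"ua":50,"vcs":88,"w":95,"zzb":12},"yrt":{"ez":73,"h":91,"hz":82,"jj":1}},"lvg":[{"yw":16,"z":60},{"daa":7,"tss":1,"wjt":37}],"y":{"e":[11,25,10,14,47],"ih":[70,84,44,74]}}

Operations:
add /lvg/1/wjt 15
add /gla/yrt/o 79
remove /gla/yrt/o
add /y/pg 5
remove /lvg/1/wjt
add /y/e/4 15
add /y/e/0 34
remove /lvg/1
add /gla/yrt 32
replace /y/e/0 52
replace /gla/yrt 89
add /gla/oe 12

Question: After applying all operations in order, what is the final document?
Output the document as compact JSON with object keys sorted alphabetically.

Answer: {"gla":{"oe":12,"upm":[59,76,50,19,76],"x":{"ua":50,"vcs":88,"w":95,"zzb":12},"yrt":89},"lvg":[{"yw":16,"z":60}],"y":{"e":[52,11,25,10,14,15,47],"ih":[70,84,44,74],"pg":5}}

Derivation:
After op 1 (add /lvg/1/wjt 15): {"gla":{"upm":[59,76,50,19,76],"x":{"ua":50,"vcs":88,"w":95,"zzb":12},"yrt":{"ez":73,"h":91,"hz":82,"jj":1}},"lvg":[{"yw":16,"z":60},{"daa":7,"tss":1,"wjt":15}],"y":{"e":[11,25,10,14,47],"ih":[70,84,44,74]}}
After op 2 (add /gla/yrt/o 79): {"gla":{"upm":[59,76,50,19,76],"x":{"ua":50,"vcs":88,"w":95,"zzb":12},"yrt":{"ez":73,"h":91,"hz":82,"jj":1,"o":79}},"lvg":[{"yw":16,"z":60},{"daa":7,"tss":1,"wjt":15}],"y":{"e":[11,25,10,14,47],"ih":[70,84,44,74]}}
After op 3 (remove /gla/yrt/o): {"gla":{"upm":[59,76,50,19,76],"x":{"ua":50,"vcs":88,"w":95,"zzb":12},"yrt":{"ez":73,"h":91,"hz":82,"jj":1}},"lvg":[{"yw":16,"z":60},{"daa":7,"tss":1,"wjt":15}],"y":{"e":[11,25,10,14,47],"ih":[70,84,44,74]}}
After op 4 (add /y/pg 5): {"gla":{"upm":[59,76,50,19,76],"x":{"ua":50,"vcs":88,"w":95,"zzb":12},"yrt":{"ez":73,"h":91,"hz":82,"jj":1}},"lvg":[{"yw":16,"z":60},{"daa":7,"tss":1,"wjt":15}],"y":{"e":[11,25,10,14,47],"ih":[70,84,44,74],"pg":5}}
After op 5 (remove /lvg/1/wjt): {"gla":{"upm":[59,76,50,19,76],"x":{"ua":50,"vcs":88,"w":95,"zzb":12},"yrt":{"ez":73,"h":91,"hz":82,"jj":1}},"lvg":[{"yw":16,"z":60},{"daa":7,"tss":1}],"y":{"e":[11,25,10,14,47],"ih":[70,84,44,74],"pg":5}}
After op 6 (add /y/e/4 15): {"gla":{"upm":[59,76,50,19,76],"x":{"ua":50,"vcs":88,"w":95,"zzb":12},"yrt":{"ez":73,"h":91,"hz":82,"jj":1}},"lvg":[{"yw":16,"z":60},{"daa":7,"tss":1}],"y":{"e":[11,25,10,14,15,47],"ih":[70,84,44,74],"pg":5}}
After op 7 (add /y/e/0 34): {"gla":{"upm":[59,76,50,19,76],"x":{"ua":50,"vcs":88,"w":95,"zzb":12},"yrt":{"ez":73,"h":91,"hz":82,"jj":1}},"lvg":[{"yw":16,"z":60},{"daa":7,"tss":1}],"y":{"e":[34,11,25,10,14,15,47],"ih":[70,84,44,74],"pg":5}}
After op 8 (remove /lvg/1): {"gla":{"upm":[59,76,50,19,76],"x":{"ua":50,"vcs":88,"w":95,"zzb":12},"yrt":{"ez":73,"h":91,"hz":82,"jj":1}},"lvg":[{"yw":16,"z":60}],"y":{"e":[34,11,25,10,14,15,47],"ih":[70,84,44,74],"pg":5}}
After op 9 (add /gla/yrt 32): {"gla":{"upm":[59,76,50,19,76],"x":{"ua":50,"vcs":88,"w":95,"zzb":12},"yrt":32},"lvg":[{"yw":16,"z":60}],"y":{"e":[34,11,25,10,14,15,47],"ih":[70,84,44,74],"pg":5}}
After op 10 (replace /y/e/0 52): {"gla":{"upm":[59,76,50,19,76],"x":{"ua":50,"vcs":88,"w":95,"zzb":12},"yrt":32},"lvg":[{"yw":16,"z":60}],"y":{"e":[52,11,25,10,14,15,47],"ih":[70,84,44,74],"pg":5}}
After op 11 (replace /gla/yrt 89): {"gla":{"upm":[59,76,50,19,76],"x":{"ua":50,"vcs":88,"w":95,"zzb":12},"yrt":89},"lvg":[{"yw":16,"z":60}],"y":{"e":[52,11,25,10,14,15,47],"ih":[70,84,44,74],"pg":5}}
After op 12 (add /gla/oe 12): {"gla":{"oe":12,"upm":[59,76,50,19,76],"x":{"ua":50,"vcs":88,"w":95,"zzb":12},"yrt":89},"lvg":[{"yw":16,"z":60}],"y":{"e":[52,11,25,10,14,15,47],"ih":[70,84,44,74],"pg":5}}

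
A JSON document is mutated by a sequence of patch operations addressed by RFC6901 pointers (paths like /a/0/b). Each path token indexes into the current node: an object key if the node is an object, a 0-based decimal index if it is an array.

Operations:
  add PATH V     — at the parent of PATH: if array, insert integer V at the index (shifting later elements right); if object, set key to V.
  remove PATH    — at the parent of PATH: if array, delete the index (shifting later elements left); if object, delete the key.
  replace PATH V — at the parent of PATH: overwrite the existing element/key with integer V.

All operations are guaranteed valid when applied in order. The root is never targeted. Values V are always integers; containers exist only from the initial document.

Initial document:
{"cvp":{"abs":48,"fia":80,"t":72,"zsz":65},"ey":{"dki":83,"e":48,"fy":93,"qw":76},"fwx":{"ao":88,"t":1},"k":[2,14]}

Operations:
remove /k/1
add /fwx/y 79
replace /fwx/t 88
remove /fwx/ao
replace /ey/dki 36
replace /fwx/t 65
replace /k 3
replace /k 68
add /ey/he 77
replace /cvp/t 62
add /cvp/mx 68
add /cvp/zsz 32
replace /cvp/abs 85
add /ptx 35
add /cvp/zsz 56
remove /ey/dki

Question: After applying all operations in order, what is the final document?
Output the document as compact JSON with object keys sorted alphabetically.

Answer: {"cvp":{"abs":85,"fia":80,"mx":68,"t":62,"zsz":56},"ey":{"e":48,"fy":93,"he":77,"qw":76},"fwx":{"t":65,"y":79},"k":68,"ptx":35}

Derivation:
After op 1 (remove /k/1): {"cvp":{"abs":48,"fia":80,"t":72,"zsz":65},"ey":{"dki":83,"e":48,"fy":93,"qw":76},"fwx":{"ao":88,"t":1},"k":[2]}
After op 2 (add /fwx/y 79): {"cvp":{"abs":48,"fia":80,"t":72,"zsz":65},"ey":{"dki":83,"e":48,"fy":93,"qw":76},"fwx":{"ao":88,"t":1,"y":79},"k":[2]}
After op 3 (replace /fwx/t 88): {"cvp":{"abs":48,"fia":80,"t":72,"zsz":65},"ey":{"dki":83,"e":48,"fy":93,"qw":76},"fwx":{"ao":88,"t":88,"y":79},"k":[2]}
After op 4 (remove /fwx/ao): {"cvp":{"abs":48,"fia":80,"t":72,"zsz":65},"ey":{"dki":83,"e":48,"fy":93,"qw":76},"fwx":{"t":88,"y":79},"k":[2]}
After op 5 (replace /ey/dki 36): {"cvp":{"abs":48,"fia":80,"t":72,"zsz":65},"ey":{"dki":36,"e":48,"fy":93,"qw":76},"fwx":{"t":88,"y":79},"k":[2]}
After op 6 (replace /fwx/t 65): {"cvp":{"abs":48,"fia":80,"t":72,"zsz":65},"ey":{"dki":36,"e":48,"fy":93,"qw":76},"fwx":{"t":65,"y":79},"k":[2]}
After op 7 (replace /k 3): {"cvp":{"abs":48,"fia":80,"t":72,"zsz":65},"ey":{"dki":36,"e":48,"fy":93,"qw":76},"fwx":{"t":65,"y":79},"k":3}
After op 8 (replace /k 68): {"cvp":{"abs":48,"fia":80,"t":72,"zsz":65},"ey":{"dki":36,"e":48,"fy":93,"qw":76},"fwx":{"t":65,"y":79},"k":68}
After op 9 (add /ey/he 77): {"cvp":{"abs":48,"fia":80,"t":72,"zsz":65},"ey":{"dki":36,"e":48,"fy":93,"he":77,"qw":76},"fwx":{"t":65,"y":79},"k":68}
After op 10 (replace /cvp/t 62): {"cvp":{"abs":48,"fia":80,"t":62,"zsz":65},"ey":{"dki":36,"e":48,"fy":93,"he":77,"qw":76},"fwx":{"t":65,"y":79},"k":68}
After op 11 (add /cvp/mx 68): {"cvp":{"abs":48,"fia":80,"mx":68,"t":62,"zsz":65},"ey":{"dki":36,"e":48,"fy":93,"he":77,"qw":76},"fwx":{"t":65,"y":79},"k":68}
After op 12 (add /cvp/zsz 32): {"cvp":{"abs":48,"fia":80,"mx":68,"t":62,"zsz":32},"ey":{"dki":36,"e":48,"fy":93,"he":77,"qw":76},"fwx":{"t":65,"y":79},"k":68}
After op 13 (replace /cvp/abs 85): {"cvp":{"abs":85,"fia":80,"mx":68,"t":62,"zsz":32},"ey":{"dki":36,"e":48,"fy":93,"he":77,"qw":76},"fwx":{"t":65,"y":79},"k":68}
After op 14 (add /ptx 35): {"cvp":{"abs":85,"fia":80,"mx":68,"t":62,"zsz":32},"ey":{"dki":36,"e":48,"fy":93,"he":77,"qw":76},"fwx":{"t":65,"y":79},"k":68,"ptx":35}
After op 15 (add /cvp/zsz 56): {"cvp":{"abs":85,"fia":80,"mx":68,"t":62,"zsz":56},"ey":{"dki":36,"e":48,"fy":93,"he":77,"qw":76},"fwx":{"t":65,"y":79},"k":68,"ptx":35}
After op 16 (remove /ey/dki): {"cvp":{"abs":85,"fia":80,"mx":68,"t":62,"zsz":56},"ey":{"e":48,"fy":93,"he":77,"qw":76},"fwx":{"t":65,"y":79},"k":68,"ptx":35}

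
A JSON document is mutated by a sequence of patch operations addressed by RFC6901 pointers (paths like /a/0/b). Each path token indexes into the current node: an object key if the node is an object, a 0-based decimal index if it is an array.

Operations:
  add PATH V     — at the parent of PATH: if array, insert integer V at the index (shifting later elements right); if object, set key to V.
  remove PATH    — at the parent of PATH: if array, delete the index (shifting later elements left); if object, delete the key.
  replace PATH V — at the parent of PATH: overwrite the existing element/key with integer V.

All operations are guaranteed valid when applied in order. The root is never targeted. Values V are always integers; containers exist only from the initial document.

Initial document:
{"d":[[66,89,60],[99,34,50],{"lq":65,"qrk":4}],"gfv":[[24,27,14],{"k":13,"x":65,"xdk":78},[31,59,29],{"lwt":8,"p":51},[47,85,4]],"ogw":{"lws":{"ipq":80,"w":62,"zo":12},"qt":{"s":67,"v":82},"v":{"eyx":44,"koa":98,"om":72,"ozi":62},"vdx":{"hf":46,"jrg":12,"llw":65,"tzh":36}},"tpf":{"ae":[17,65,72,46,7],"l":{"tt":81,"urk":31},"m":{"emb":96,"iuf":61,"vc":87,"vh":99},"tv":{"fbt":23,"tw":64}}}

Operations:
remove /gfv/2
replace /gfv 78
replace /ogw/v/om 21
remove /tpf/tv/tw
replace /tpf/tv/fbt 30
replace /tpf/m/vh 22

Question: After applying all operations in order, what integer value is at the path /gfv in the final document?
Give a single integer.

After op 1 (remove /gfv/2): {"d":[[66,89,60],[99,34,50],{"lq":65,"qrk":4}],"gfv":[[24,27,14],{"k":13,"x":65,"xdk":78},{"lwt":8,"p":51},[47,85,4]],"ogw":{"lws":{"ipq":80,"w":62,"zo":12},"qt":{"s":67,"v":82},"v":{"eyx":44,"koa":98,"om":72,"ozi":62},"vdx":{"hf":46,"jrg":12,"llw":65,"tzh":36}},"tpf":{"ae":[17,65,72,46,7],"l":{"tt":81,"urk":31},"m":{"emb":96,"iuf":61,"vc":87,"vh":99},"tv":{"fbt":23,"tw":64}}}
After op 2 (replace /gfv 78): {"d":[[66,89,60],[99,34,50],{"lq":65,"qrk":4}],"gfv":78,"ogw":{"lws":{"ipq":80,"w":62,"zo":12},"qt":{"s":67,"v":82},"v":{"eyx":44,"koa":98,"om":72,"ozi":62},"vdx":{"hf":46,"jrg":12,"llw":65,"tzh":36}},"tpf":{"ae":[17,65,72,46,7],"l":{"tt":81,"urk":31},"m":{"emb":96,"iuf":61,"vc":87,"vh":99},"tv":{"fbt":23,"tw":64}}}
After op 3 (replace /ogw/v/om 21): {"d":[[66,89,60],[99,34,50],{"lq":65,"qrk":4}],"gfv":78,"ogw":{"lws":{"ipq":80,"w":62,"zo":12},"qt":{"s":67,"v":82},"v":{"eyx":44,"koa":98,"om":21,"ozi":62},"vdx":{"hf":46,"jrg":12,"llw":65,"tzh":36}},"tpf":{"ae":[17,65,72,46,7],"l":{"tt":81,"urk":31},"m":{"emb":96,"iuf":61,"vc":87,"vh":99},"tv":{"fbt":23,"tw":64}}}
After op 4 (remove /tpf/tv/tw): {"d":[[66,89,60],[99,34,50],{"lq":65,"qrk":4}],"gfv":78,"ogw":{"lws":{"ipq":80,"w":62,"zo":12},"qt":{"s":67,"v":82},"v":{"eyx":44,"koa":98,"om":21,"ozi":62},"vdx":{"hf":46,"jrg":12,"llw":65,"tzh":36}},"tpf":{"ae":[17,65,72,46,7],"l":{"tt":81,"urk":31},"m":{"emb":96,"iuf":61,"vc":87,"vh":99},"tv":{"fbt":23}}}
After op 5 (replace /tpf/tv/fbt 30): {"d":[[66,89,60],[99,34,50],{"lq":65,"qrk":4}],"gfv":78,"ogw":{"lws":{"ipq":80,"w":62,"zo":12},"qt":{"s":67,"v":82},"v":{"eyx":44,"koa":98,"om":21,"ozi":62},"vdx":{"hf":46,"jrg":12,"llw":65,"tzh":36}},"tpf":{"ae":[17,65,72,46,7],"l":{"tt":81,"urk":31},"m":{"emb":96,"iuf":61,"vc":87,"vh":99},"tv":{"fbt":30}}}
After op 6 (replace /tpf/m/vh 22): {"d":[[66,89,60],[99,34,50],{"lq":65,"qrk":4}],"gfv":78,"ogw":{"lws":{"ipq":80,"w":62,"zo":12},"qt":{"s":67,"v":82},"v":{"eyx":44,"koa":98,"om":21,"ozi":62},"vdx":{"hf":46,"jrg":12,"llw":65,"tzh":36}},"tpf":{"ae":[17,65,72,46,7],"l":{"tt":81,"urk":31},"m":{"emb":96,"iuf":61,"vc":87,"vh":22},"tv":{"fbt":30}}}
Value at /gfv: 78

Answer: 78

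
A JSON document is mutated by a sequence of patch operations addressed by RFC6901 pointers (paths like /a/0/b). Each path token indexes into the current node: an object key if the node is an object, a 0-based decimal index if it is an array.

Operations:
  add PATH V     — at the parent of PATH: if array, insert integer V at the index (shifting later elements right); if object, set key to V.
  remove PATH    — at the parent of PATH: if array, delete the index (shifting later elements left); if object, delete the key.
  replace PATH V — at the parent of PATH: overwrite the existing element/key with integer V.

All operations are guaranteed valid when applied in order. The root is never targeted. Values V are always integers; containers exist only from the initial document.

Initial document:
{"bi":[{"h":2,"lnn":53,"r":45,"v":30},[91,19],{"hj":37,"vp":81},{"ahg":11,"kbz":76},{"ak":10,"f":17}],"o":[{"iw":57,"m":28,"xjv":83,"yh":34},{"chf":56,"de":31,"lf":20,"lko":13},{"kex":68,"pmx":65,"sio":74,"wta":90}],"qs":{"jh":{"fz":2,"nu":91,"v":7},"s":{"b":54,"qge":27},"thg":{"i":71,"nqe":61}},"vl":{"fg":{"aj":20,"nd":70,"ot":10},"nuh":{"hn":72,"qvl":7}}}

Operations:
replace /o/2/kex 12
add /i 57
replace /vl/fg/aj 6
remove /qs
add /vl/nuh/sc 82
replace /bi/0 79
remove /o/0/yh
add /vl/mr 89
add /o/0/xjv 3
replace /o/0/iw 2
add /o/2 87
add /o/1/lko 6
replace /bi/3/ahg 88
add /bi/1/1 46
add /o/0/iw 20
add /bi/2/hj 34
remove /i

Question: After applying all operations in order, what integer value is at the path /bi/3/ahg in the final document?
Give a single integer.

After op 1 (replace /o/2/kex 12): {"bi":[{"h":2,"lnn":53,"r":45,"v":30},[91,19],{"hj":37,"vp":81},{"ahg":11,"kbz":76},{"ak":10,"f":17}],"o":[{"iw":57,"m":28,"xjv":83,"yh":34},{"chf":56,"de":31,"lf":20,"lko":13},{"kex":12,"pmx":65,"sio":74,"wta":90}],"qs":{"jh":{"fz":2,"nu":91,"v":7},"s":{"b":54,"qge":27},"thg":{"i":71,"nqe":61}},"vl":{"fg":{"aj":20,"nd":70,"ot":10},"nuh":{"hn":72,"qvl":7}}}
After op 2 (add /i 57): {"bi":[{"h":2,"lnn":53,"r":45,"v":30},[91,19],{"hj":37,"vp":81},{"ahg":11,"kbz":76},{"ak":10,"f":17}],"i":57,"o":[{"iw":57,"m":28,"xjv":83,"yh":34},{"chf":56,"de":31,"lf":20,"lko":13},{"kex":12,"pmx":65,"sio":74,"wta":90}],"qs":{"jh":{"fz":2,"nu":91,"v":7},"s":{"b":54,"qge":27},"thg":{"i":71,"nqe":61}},"vl":{"fg":{"aj":20,"nd":70,"ot":10},"nuh":{"hn":72,"qvl":7}}}
After op 3 (replace /vl/fg/aj 6): {"bi":[{"h":2,"lnn":53,"r":45,"v":30},[91,19],{"hj":37,"vp":81},{"ahg":11,"kbz":76},{"ak":10,"f":17}],"i":57,"o":[{"iw":57,"m":28,"xjv":83,"yh":34},{"chf":56,"de":31,"lf":20,"lko":13},{"kex":12,"pmx":65,"sio":74,"wta":90}],"qs":{"jh":{"fz":2,"nu":91,"v":7},"s":{"b":54,"qge":27},"thg":{"i":71,"nqe":61}},"vl":{"fg":{"aj":6,"nd":70,"ot":10},"nuh":{"hn":72,"qvl":7}}}
After op 4 (remove /qs): {"bi":[{"h":2,"lnn":53,"r":45,"v":30},[91,19],{"hj":37,"vp":81},{"ahg":11,"kbz":76},{"ak":10,"f":17}],"i":57,"o":[{"iw":57,"m":28,"xjv":83,"yh":34},{"chf":56,"de":31,"lf":20,"lko":13},{"kex":12,"pmx":65,"sio":74,"wta":90}],"vl":{"fg":{"aj":6,"nd":70,"ot":10},"nuh":{"hn":72,"qvl":7}}}
After op 5 (add /vl/nuh/sc 82): {"bi":[{"h":2,"lnn":53,"r":45,"v":30},[91,19],{"hj":37,"vp":81},{"ahg":11,"kbz":76},{"ak":10,"f":17}],"i":57,"o":[{"iw":57,"m":28,"xjv":83,"yh":34},{"chf":56,"de":31,"lf":20,"lko":13},{"kex":12,"pmx":65,"sio":74,"wta":90}],"vl":{"fg":{"aj":6,"nd":70,"ot":10},"nuh":{"hn":72,"qvl":7,"sc":82}}}
After op 6 (replace /bi/0 79): {"bi":[79,[91,19],{"hj":37,"vp":81},{"ahg":11,"kbz":76},{"ak":10,"f":17}],"i":57,"o":[{"iw":57,"m":28,"xjv":83,"yh":34},{"chf":56,"de":31,"lf":20,"lko":13},{"kex":12,"pmx":65,"sio":74,"wta":90}],"vl":{"fg":{"aj":6,"nd":70,"ot":10},"nuh":{"hn":72,"qvl":7,"sc":82}}}
After op 7 (remove /o/0/yh): {"bi":[79,[91,19],{"hj":37,"vp":81},{"ahg":11,"kbz":76},{"ak":10,"f":17}],"i":57,"o":[{"iw":57,"m":28,"xjv":83},{"chf":56,"de":31,"lf":20,"lko":13},{"kex":12,"pmx":65,"sio":74,"wta":90}],"vl":{"fg":{"aj":6,"nd":70,"ot":10},"nuh":{"hn":72,"qvl":7,"sc":82}}}
After op 8 (add /vl/mr 89): {"bi":[79,[91,19],{"hj":37,"vp":81},{"ahg":11,"kbz":76},{"ak":10,"f":17}],"i":57,"o":[{"iw":57,"m":28,"xjv":83},{"chf":56,"de":31,"lf":20,"lko":13},{"kex":12,"pmx":65,"sio":74,"wta":90}],"vl":{"fg":{"aj":6,"nd":70,"ot":10},"mr":89,"nuh":{"hn":72,"qvl":7,"sc":82}}}
After op 9 (add /o/0/xjv 3): {"bi":[79,[91,19],{"hj":37,"vp":81},{"ahg":11,"kbz":76},{"ak":10,"f":17}],"i":57,"o":[{"iw":57,"m":28,"xjv":3},{"chf":56,"de":31,"lf":20,"lko":13},{"kex":12,"pmx":65,"sio":74,"wta":90}],"vl":{"fg":{"aj":6,"nd":70,"ot":10},"mr":89,"nuh":{"hn":72,"qvl":7,"sc":82}}}
After op 10 (replace /o/0/iw 2): {"bi":[79,[91,19],{"hj":37,"vp":81},{"ahg":11,"kbz":76},{"ak":10,"f":17}],"i":57,"o":[{"iw":2,"m":28,"xjv":3},{"chf":56,"de":31,"lf":20,"lko":13},{"kex":12,"pmx":65,"sio":74,"wta":90}],"vl":{"fg":{"aj":6,"nd":70,"ot":10},"mr":89,"nuh":{"hn":72,"qvl":7,"sc":82}}}
After op 11 (add /o/2 87): {"bi":[79,[91,19],{"hj":37,"vp":81},{"ahg":11,"kbz":76},{"ak":10,"f":17}],"i":57,"o":[{"iw":2,"m":28,"xjv":3},{"chf":56,"de":31,"lf":20,"lko":13},87,{"kex":12,"pmx":65,"sio":74,"wta":90}],"vl":{"fg":{"aj":6,"nd":70,"ot":10},"mr":89,"nuh":{"hn":72,"qvl":7,"sc":82}}}
After op 12 (add /o/1/lko 6): {"bi":[79,[91,19],{"hj":37,"vp":81},{"ahg":11,"kbz":76},{"ak":10,"f":17}],"i":57,"o":[{"iw":2,"m":28,"xjv":3},{"chf":56,"de":31,"lf":20,"lko":6},87,{"kex":12,"pmx":65,"sio":74,"wta":90}],"vl":{"fg":{"aj":6,"nd":70,"ot":10},"mr":89,"nuh":{"hn":72,"qvl":7,"sc":82}}}
After op 13 (replace /bi/3/ahg 88): {"bi":[79,[91,19],{"hj":37,"vp":81},{"ahg":88,"kbz":76},{"ak":10,"f":17}],"i":57,"o":[{"iw":2,"m":28,"xjv":3},{"chf":56,"de":31,"lf":20,"lko":6},87,{"kex":12,"pmx":65,"sio":74,"wta":90}],"vl":{"fg":{"aj":6,"nd":70,"ot":10},"mr":89,"nuh":{"hn":72,"qvl":7,"sc":82}}}
After op 14 (add /bi/1/1 46): {"bi":[79,[91,46,19],{"hj":37,"vp":81},{"ahg":88,"kbz":76},{"ak":10,"f":17}],"i":57,"o":[{"iw":2,"m":28,"xjv":3},{"chf":56,"de":31,"lf":20,"lko":6},87,{"kex":12,"pmx":65,"sio":74,"wta":90}],"vl":{"fg":{"aj":6,"nd":70,"ot":10},"mr":89,"nuh":{"hn":72,"qvl":7,"sc":82}}}
After op 15 (add /o/0/iw 20): {"bi":[79,[91,46,19],{"hj":37,"vp":81},{"ahg":88,"kbz":76},{"ak":10,"f":17}],"i":57,"o":[{"iw":20,"m":28,"xjv":3},{"chf":56,"de":31,"lf":20,"lko":6},87,{"kex":12,"pmx":65,"sio":74,"wta":90}],"vl":{"fg":{"aj":6,"nd":70,"ot":10},"mr":89,"nuh":{"hn":72,"qvl":7,"sc":82}}}
After op 16 (add /bi/2/hj 34): {"bi":[79,[91,46,19],{"hj":34,"vp":81},{"ahg":88,"kbz":76},{"ak":10,"f":17}],"i":57,"o":[{"iw":20,"m":28,"xjv":3},{"chf":56,"de":31,"lf":20,"lko":6},87,{"kex":12,"pmx":65,"sio":74,"wta":90}],"vl":{"fg":{"aj":6,"nd":70,"ot":10},"mr":89,"nuh":{"hn":72,"qvl":7,"sc":82}}}
After op 17 (remove /i): {"bi":[79,[91,46,19],{"hj":34,"vp":81},{"ahg":88,"kbz":76},{"ak":10,"f":17}],"o":[{"iw":20,"m":28,"xjv":3},{"chf":56,"de":31,"lf":20,"lko":6},87,{"kex":12,"pmx":65,"sio":74,"wta":90}],"vl":{"fg":{"aj":6,"nd":70,"ot":10},"mr":89,"nuh":{"hn":72,"qvl":7,"sc":82}}}
Value at /bi/3/ahg: 88

Answer: 88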